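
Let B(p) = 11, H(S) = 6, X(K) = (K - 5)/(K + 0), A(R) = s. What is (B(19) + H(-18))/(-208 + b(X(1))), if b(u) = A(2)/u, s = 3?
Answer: -68/835 ≈ -0.081437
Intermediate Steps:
A(R) = 3
X(K) = (-5 + K)/K
b(u) = 3/u
(B(19) + H(-18))/(-208 + b(X(1))) = (11 + 6)/(-208 + 3/(((-5 + 1)/1))) = 17/(-208 + 3/((1*(-4)))) = 17/(-208 + 3/(-4)) = 17/(-208 + 3*(-1/4)) = 17/(-208 - 3/4) = 17/(-835/4) = 17*(-4/835) = -68/835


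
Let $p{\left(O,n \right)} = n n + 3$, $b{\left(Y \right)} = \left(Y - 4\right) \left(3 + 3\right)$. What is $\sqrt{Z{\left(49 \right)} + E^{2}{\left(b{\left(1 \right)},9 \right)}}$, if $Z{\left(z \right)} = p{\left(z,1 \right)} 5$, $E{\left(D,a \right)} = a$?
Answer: $\sqrt{101} \approx 10.05$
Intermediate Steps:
$b{\left(Y \right)} = -24 + 6 Y$ ($b{\left(Y \right)} = \left(-4 + Y\right) 6 = -24 + 6 Y$)
$p{\left(O,n \right)} = 3 + n^{2}$ ($p{\left(O,n \right)} = n^{2} + 3 = 3 + n^{2}$)
$Z{\left(z \right)} = 20$ ($Z{\left(z \right)} = \left(3 + 1^{2}\right) 5 = \left(3 + 1\right) 5 = 4 \cdot 5 = 20$)
$\sqrt{Z{\left(49 \right)} + E^{2}{\left(b{\left(1 \right)},9 \right)}} = \sqrt{20 + 9^{2}} = \sqrt{20 + 81} = \sqrt{101}$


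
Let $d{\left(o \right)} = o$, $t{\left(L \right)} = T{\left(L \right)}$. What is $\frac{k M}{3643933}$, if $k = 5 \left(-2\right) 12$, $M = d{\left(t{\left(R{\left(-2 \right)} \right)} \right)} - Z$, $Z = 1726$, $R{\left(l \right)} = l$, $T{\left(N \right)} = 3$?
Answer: $\frac{206760}{3643933} \approx 0.056741$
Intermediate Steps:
$t{\left(L \right)} = 3$
$M = -1723$ ($M = 3 - 1726 = -1723$)
$k = -120$ ($k = \left(-10\right) 12 = -120$)
$\frac{k M}{3643933} = \frac{\left(-120\right) \left(-1723\right)}{3643933} = 206760 \cdot \frac{1}{3643933} = \frac{206760}{3643933}$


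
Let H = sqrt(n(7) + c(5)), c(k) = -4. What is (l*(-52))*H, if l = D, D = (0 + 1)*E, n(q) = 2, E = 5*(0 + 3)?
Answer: -780*I*sqrt(2) ≈ -1103.1*I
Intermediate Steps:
E = 15 (E = 5*3 = 15)
D = 15 (D = (0 + 1)*15 = 1*15 = 15)
l = 15
H = I*sqrt(2) (H = sqrt(2 - 4) = sqrt(-2) = I*sqrt(2) ≈ 1.4142*I)
(l*(-52))*H = (15*(-52))*(I*sqrt(2)) = -780*I*sqrt(2)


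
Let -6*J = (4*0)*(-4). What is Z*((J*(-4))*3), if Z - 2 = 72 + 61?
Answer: 0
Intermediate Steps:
J = 0 (J = -4*0*(-4)/6 = -0*(-4) = -⅙*0 = 0)
Z = 135 (Z = 2 + (72 + 61) = 2 + 133 = 135)
Z*((J*(-4))*3) = 135*((0*(-4))*3) = 135*(0*3) = 135*0 = 0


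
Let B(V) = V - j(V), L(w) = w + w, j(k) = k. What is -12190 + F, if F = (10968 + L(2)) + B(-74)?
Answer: -1218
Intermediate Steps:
L(w) = 2*w
B(V) = 0 (B(V) = V - V = 0)
F = 10972 (F = (10968 + 2*2) + 0 = (10968 + 4) + 0 = 10972 + 0 = 10972)
-12190 + F = -12190 + 10972 = -1218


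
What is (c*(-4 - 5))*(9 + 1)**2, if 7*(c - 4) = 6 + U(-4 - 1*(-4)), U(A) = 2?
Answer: -32400/7 ≈ -4628.6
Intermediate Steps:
c = 36/7 (c = 4 + (6 + 2)/7 = 4 + (1/7)*8 = 4 + 8/7 = 36/7 ≈ 5.1429)
(c*(-4 - 5))*(9 + 1)**2 = (36*(-4 - 5)/7)*(9 + 1)**2 = ((36/7)*(-9))*10**2 = -324/7*100 = -32400/7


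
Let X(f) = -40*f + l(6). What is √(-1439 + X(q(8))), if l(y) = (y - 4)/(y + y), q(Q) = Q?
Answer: I*√63318/6 ≈ 41.938*I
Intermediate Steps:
l(y) = (-4 + y)/(2*y) (l(y) = (-4 + y)/((2*y)) = (-4 + y)*(1/(2*y)) = (-4 + y)/(2*y))
X(f) = ⅙ - 40*f (X(f) = -40*f + (½)*(-4 + 6)/6 = -40*f + (½)*(⅙)*2 = -40*f + ⅙ = ⅙ - 40*f)
√(-1439 + X(q(8))) = √(-1439 + (⅙ - 40*8)) = √(-1439 + (⅙ - 320)) = √(-1439 - 1919/6) = √(-10553/6) = I*√63318/6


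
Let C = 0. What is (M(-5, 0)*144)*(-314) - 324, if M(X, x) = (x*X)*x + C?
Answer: -324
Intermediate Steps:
M(X, x) = X*x**2 (M(X, x) = (x*X)*x + 0 = (X*x)*x + 0 = X*x**2 + 0 = X*x**2)
(M(-5, 0)*144)*(-314) - 324 = (-5*0**2*144)*(-314) - 324 = (-5*0*144)*(-314) - 324 = (0*144)*(-314) - 324 = 0*(-314) - 324 = 0 - 324 = -324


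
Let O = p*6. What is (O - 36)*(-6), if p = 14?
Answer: -288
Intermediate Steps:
O = 84 (O = 14*6 = 84)
(O - 36)*(-6) = (84 - 36)*(-6) = 48*(-6) = -288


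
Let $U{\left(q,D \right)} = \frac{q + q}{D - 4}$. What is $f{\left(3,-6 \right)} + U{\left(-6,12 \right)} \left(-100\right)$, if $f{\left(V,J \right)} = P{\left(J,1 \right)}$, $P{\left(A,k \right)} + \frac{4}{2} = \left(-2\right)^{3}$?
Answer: $140$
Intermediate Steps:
$P{\left(A,k \right)} = -10$ ($P{\left(A,k \right)} = -2 + \left(-2\right)^{3} = -2 - 8 = -10$)
$f{\left(V,J \right)} = -10$
$U{\left(q,D \right)} = \frac{2 q}{-4 + D}$
$f{\left(3,-6 \right)} + U{\left(-6,12 \right)} \left(-100\right) = -10 + 2 \left(-6\right) \frac{1}{-4 + 12} \left(-100\right) = -10 + 2 \left(-6\right) \frac{1}{8} \left(-100\right) = -10 - -150 = -10 + 150 = 140$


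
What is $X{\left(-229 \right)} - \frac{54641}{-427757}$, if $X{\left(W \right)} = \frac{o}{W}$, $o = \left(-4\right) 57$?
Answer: $\frac{110041385}{97956353} \approx 1.1234$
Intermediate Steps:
$o = -228$
$X{\left(W \right)} = - \frac{228}{W}$
$X{\left(-229 \right)} - \frac{54641}{-427757} = - \frac{228}{-229} - \frac{54641}{-427757} = \left(-228\right) \left(- \frac{1}{229}\right) - - \frac{54641}{427757} = \frac{228}{229} + \frac{54641}{427757} = \frac{110041385}{97956353}$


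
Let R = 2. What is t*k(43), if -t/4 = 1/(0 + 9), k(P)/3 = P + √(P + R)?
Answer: -172/3 - 4*√5 ≈ -66.278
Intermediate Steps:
k(P) = 3*P + 3*√(2 + P) (k(P) = 3*(P + √(P + 2)) = 3*(P + √(2 + P)) = 3*P + 3*√(2 + P))
t = -4/9 (t = -4/(0 + 9) = -4/9 ≈ -0.44444)
t*k(43) = -4*(3*43 + 3*√(2 + 43))/9 = -4*(129 + 3*√45)/9 = -4*(129 + 3*(3*√5))/9 = -4*(129 + 9*√5)/9 = -172/3 - 4*√5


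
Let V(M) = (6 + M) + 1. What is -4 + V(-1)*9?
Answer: 50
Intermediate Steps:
V(M) = 7 + M
-4 + V(-1)*9 = -4 + (7 - 1)*9 = -4 + 6*9 = -4 + 54 = 50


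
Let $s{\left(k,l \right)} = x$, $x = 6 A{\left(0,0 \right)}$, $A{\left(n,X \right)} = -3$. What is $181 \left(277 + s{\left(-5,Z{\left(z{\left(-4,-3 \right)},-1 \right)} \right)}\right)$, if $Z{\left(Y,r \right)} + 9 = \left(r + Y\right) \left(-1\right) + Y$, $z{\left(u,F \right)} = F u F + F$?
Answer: $46879$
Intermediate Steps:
$z{\left(u,F \right)} = F + u F^{2}$ ($z{\left(u,F \right)} = u F^{2} + F = F + u F^{2}$)
$Z{\left(Y,r \right)} = -9 - r$ ($Z{\left(Y,r \right)} = -9 + \left(\left(r + Y\right) \left(-1\right) + Y\right) = -9 + \left(\left(Y + r\right) \left(-1\right) + Y\right) = -9 + \left(\left(- Y - r\right) + Y\right) = -9 - r$)
$x = -18$ ($x = 6 \left(-3\right) = -18$)
$s{\left(k,l \right)} = -18$
$181 \left(277 + s{\left(-5,Z{\left(z{\left(-4,-3 \right)},-1 \right)} \right)}\right) = 181 \left(277 - 18\right) = 181 \cdot 259 = 46879$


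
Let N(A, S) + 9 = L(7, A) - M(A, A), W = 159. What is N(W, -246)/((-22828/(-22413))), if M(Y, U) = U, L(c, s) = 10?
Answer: -1770627/11414 ≈ -155.13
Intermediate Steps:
N(A, S) = 1 - A (N(A, S) = -9 + (10 - A) = 1 - A)
N(W, -246)/((-22828/(-22413))) = (1 - 1*159)/((-22828/(-22413))) = (1 - 159)/((-22828*(-1/22413))) = -158/22828/22413 = -158*22413/22828 = -1770627/11414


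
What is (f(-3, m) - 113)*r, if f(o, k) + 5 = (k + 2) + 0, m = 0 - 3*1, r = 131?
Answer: -15589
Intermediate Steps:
m = -3 (m = 0 - 3 = -3)
f(o, k) = -3 + k (f(o, k) = -5 + ((k + 2) + 0) = -5 + ((2 + k) + 0) = -5 + (2 + k) = -3 + k)
(f(-3, m) - 113)*r = ((-3 - 3) - 113)*131 = (-6 - 113)*131 = -119*131 = -15589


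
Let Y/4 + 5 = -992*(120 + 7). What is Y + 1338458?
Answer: 834502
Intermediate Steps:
Y = -503956 (Y = -20 + 4*(-992*(120 + 7)) = -20 + 4*(-992*127) = -20 + 4*(-125984) = -20 - 503936 = -503956)
Y + 1338458 = -503956 + 1338458 = 834502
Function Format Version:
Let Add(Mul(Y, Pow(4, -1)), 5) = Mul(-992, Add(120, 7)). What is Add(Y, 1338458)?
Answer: 834502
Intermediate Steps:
Y = -503956 (Y = Add(-20, Mul(4, Mul(-992, Add(120, 7)))) = Add(-20, Mul(4, Mul(-992, 127))) = Add(-20, Mul(4, -125984)) = Add(-20, -503936) = -503956)
Add(Y, 1338458) = Add(-503956, 1338458) = 834502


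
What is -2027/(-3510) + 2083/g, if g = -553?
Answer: -6190399/1941030 ≈ -3.1892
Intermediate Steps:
-2027/(-3510) + 2083/g = -2027/(-3510) + 2083/(-553) = -2027*(-1/3510) + 2083*(-1/553) = 2027/3510 - 2083/553 = -6190399/1941030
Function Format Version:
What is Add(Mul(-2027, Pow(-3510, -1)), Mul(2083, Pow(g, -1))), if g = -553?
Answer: Rational(-6190399, 1941030) ≈ -3.1892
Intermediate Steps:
Add(Mul(-2027, Pow(-3510, -1)), Mul(2083, Pow(g, -1))) = Add(Mul(-2027, Pow(-3510, -1)), Mul(2083, Pow(-553, -1))) = Add(Mul(-2027, Rational(-1, 3510)), Mul(2083, Rational(-1, 553))) = Add(Rational(2027, 3510), Rational(-2083, 553)) = Rational(-6190399, 1941030)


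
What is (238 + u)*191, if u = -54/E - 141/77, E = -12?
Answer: 7079033/154 ≈ 45968.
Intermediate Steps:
u = 411/154 (u = -54/(-12) - 141/77 = -54*(-1/12) - 141*1/77 = 9/2 - 141/77 = 411/154 ≈ 2.6688)
(238 + u)*191 = (238 + 411/154)*191 = (37063/154)*191 = 7079033/154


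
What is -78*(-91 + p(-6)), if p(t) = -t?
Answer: 6630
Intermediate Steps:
-78*(-91 + p(-6)) = -78*(-91 - 1*(-6)) = -78*(-91 + 6) = -78*(-85) = 6630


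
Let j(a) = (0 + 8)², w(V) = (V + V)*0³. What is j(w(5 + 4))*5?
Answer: 320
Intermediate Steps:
w(V) = 0 (w(V) = (2*V)*0 = 0)
j(a) = 64 (j(a) = 8² = 64)
j(w(5 + 4))*5 = 64*5 = 320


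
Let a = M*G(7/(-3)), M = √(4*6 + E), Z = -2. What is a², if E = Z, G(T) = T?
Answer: 1078/9 ≈ 119.78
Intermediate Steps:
E = -2
M = √22 (M = √(4*6 - 2) = √(24 - 2) = √22 ≈ 4.6904)
a = -7*√22/3 (a = √22*(7/(-3)) = √22*(7*(-⅓)) = √22*(-7/3) = -7*√22/3 ≈ -10.944)
a² = (-7*√22/3)² = 1078/9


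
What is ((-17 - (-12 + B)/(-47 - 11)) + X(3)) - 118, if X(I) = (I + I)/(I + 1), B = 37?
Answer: -3859/29 ≈ -133.07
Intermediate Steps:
X(I) = 2*I/(1 + I) (X(I) = (2*I)/(1 + I) = 2*I/(1 + I))
((-17 - (-12 + B)/(-47 - 11)) + X(3)) - 118 = ((-17 - (-12 + 37)/(-47 - 11)) + 2*3/(1 + 3)) - 118 = ((-17 - 25/(-58)) + 2*3/4) - 118 = ((-17 - 25*(-1)/58) + 2*3*(¼)) - 118 = ((-17 - 1*(-25/58)) + 3/2) - 118 = ((-17 + 25/58) + 3/2) - 118 = (-961/58 + 3/2) - 118 = -437/29 - 118 = -3859/29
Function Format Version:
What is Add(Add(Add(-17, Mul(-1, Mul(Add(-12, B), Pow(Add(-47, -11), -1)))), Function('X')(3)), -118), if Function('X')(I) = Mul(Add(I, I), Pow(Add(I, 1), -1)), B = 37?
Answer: Rational(-3859, 29) ≈ -133.07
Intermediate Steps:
Function('X')(I) = Mul(2, I, Pow(Add(1, I), -1)) (Function('X')(I) = Mul(Mul(2, I), Pow(Add(1, I), -1)) = Mul(2, I, Pow(Add(1, I), -1)))
Add(Add(Add(-17, Mul(-1, Mul(Add(-12, B), Pow(Add(-47, -11), -1)))), Function('X')(3)), -118) = Add(Add(Add(-17, Mul(-1, Mul(Add(-12, 37), Pow(Add(-47, -11), -1)))), Mul(2, 3, Pow(Add(1, 3), -1))), -118) = Add(Add(Add(-17, Mul(-1, Mul(25, Pow(-58, -1)))), Mul(2, 3, Pow(4, -1))), -118) = Add(Add(Add(-17, Mul(-1, Mul(25, Rational(-1, 58)))), Mul(2, 3, Rational(1, 4))), -118) = Add(Add(Add(-17, Mul(-1, Rational(-25, 58))), Rational(3, 2)), -118) = Add(Add(Add(-17, Rational(25, 58)), Rational(3, 2)), -118) = Add(Add(Rational(-961, 58), Rational(3, 2)), -118) = Add(Rational(-437, 29), -118) = Rational(-3859, 29)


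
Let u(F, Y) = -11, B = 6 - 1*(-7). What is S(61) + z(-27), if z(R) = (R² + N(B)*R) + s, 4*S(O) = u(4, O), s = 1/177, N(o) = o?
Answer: 265681/708 ≈ 375.26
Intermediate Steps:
B = 13 (B = 6 + 7 = 13)
s = 1/177 ≈ 0.0056497
S(O) = -11/4 (S(O) = (¼)*(-11) = -11/4)
z(R) = 1/177 + R² + 13*R (z(R) = (R² + 13*R) + 1/177 = 1/177 + R² + 13*R)
S(61) + z(-27) = -11/4 + (1/177 + (-27)² + 13*(-27)) = -11/4 + (1/177 + 729 - 351) = -11/4 + 66907/177 = 265681/708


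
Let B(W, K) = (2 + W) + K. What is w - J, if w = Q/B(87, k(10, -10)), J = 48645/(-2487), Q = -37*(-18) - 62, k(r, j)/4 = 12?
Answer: 2722171/113573 ≈ 23.968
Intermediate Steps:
k(r, j) = 48 (k(r, j) = 4*12 = 48)
Q = 604 (Q = 666 - 62 = 604)
B(W, K) = 2 + K + W
J = -16215/829 (J = 48645*(-1/2487) = -16215/829 ≈ -19.560)
w = 604/137 (w = 604/(2 + 48 + 87) = 604/137 ≈ 4.4088)
w - J = 604/137 - 1*(-16215/829) = 604/137 + 16215/829 = 2722171/113573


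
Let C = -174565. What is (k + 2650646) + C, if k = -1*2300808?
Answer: 175273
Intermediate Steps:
k = -2300808
(k + 2650646) + C = (-2300808 + 2650646) - 174565 = 349838 - 174565 = 175273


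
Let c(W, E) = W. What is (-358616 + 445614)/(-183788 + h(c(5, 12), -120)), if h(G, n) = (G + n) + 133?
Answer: -43499/91885 ≈ -0.47341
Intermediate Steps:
h(G, n) = 133 + G + n
(-358616 + 445614)/(-183788 + h(c(5, 12), -120)) = (-358616 + 445614)/(-183788 + (133 + 5 - 120)) = 86998/(-183788 + 18) = 86998/(-183770) = 86998*(-1/183770) = -43499/91885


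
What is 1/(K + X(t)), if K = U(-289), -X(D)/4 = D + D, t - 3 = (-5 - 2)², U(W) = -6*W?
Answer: 1/1318 ≈ 0.00075873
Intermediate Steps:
t = 52 (t = 3 + (-5 - 2)² = 3 + (-7)² = 3 + 49 = 52)
X(D) = -8*D (X(D) = -4*(D + D) = -8*D)
K = 1734 (K = -6*(-289) = 1734)
1/(K + X(t)) = 1/(1734 - 8*52) = 1/(1734 - 416) = 1/1318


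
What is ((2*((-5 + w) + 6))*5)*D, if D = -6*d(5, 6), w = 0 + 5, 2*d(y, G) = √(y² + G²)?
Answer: -180*√61 ≈ -1405.8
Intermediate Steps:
d(y, G) = √(G² + y²)/2 (d(y, G) = √(y² + G²)/2 = √(G² + y²)/2)
w = 5
D = -3*√61 (D = -3*√(6² + 5²) = -3*√(36 + 25) = -3*√61 ≈ -23.431)
((2*((-5 + w) + 6))*5)*D = ((2*((-5 + 5) + 6))*5)*(-3*√61) = ((2*(0 + 6))*5)*(-3*√61) = ((2*6)*5)*(-3*√61) = (12*5)*(-3*√61) = 60*(-3*√61) = -180*√61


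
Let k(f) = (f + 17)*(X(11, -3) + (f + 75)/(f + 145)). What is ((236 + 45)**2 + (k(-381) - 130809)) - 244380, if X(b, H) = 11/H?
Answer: -52279658/177 ≈ -2.9537e+5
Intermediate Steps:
k(f) = (17 + f)*(-11/3 + (75 + f)/(145 + f)) (k(f) = (f + 17)*(11/(-3) + (f + 75)/(f + 145)) = (17 + f)*(11*(-1/3) + (75 + f)/(145 + f)) = (17 + f)*(-11/3 + (75 + f)/(145 + f)))
((236 + 45)**2 + (k(-381) - 130809)) - 244380 = ((236 + 45)**2 + (2*(-11645 - 753*(-381) - 4*(-381)**2)/(3*(145 - 381)) - 130809)) - 244380 = (281**2 + ((2/3)*(-11645 + 286893 - 4*145161)/(-236) - 130809)) - 244380 = (78961 + ((2/3)*(-1/236)*(-11645 + 286893 - 580644) - 130809)) - 244380 = (78961 + ((2/3)*(-1/236)*(-305396) - 130809)) - 244380 = (78961 + (152698/177 - 130809)) - 244380 = (78961 - 23000495/177) - 244380 = -9024398/177 - 244380 = -52279658/177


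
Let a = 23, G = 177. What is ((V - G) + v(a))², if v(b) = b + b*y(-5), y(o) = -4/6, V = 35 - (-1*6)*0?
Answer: 162409/9 ≈ 18045.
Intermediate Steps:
V = 35 (V = 35 - (-6)*0 = 35 - 1*0 = 35 + 0 = 35)
y(o) = -⅔ (y(o) = -4*⅙ = -⅔)
v(b) = b/3 (v(b) = b + b*(-⅔) = b - 2*b/3 = b/3)
((V - G) + v(a))² = ((35 - 1*177) + (⅓)*23)² = ((35 - 177) + 23/3)² = (-142 + 23/3)² = (-403/3)² = 162409/9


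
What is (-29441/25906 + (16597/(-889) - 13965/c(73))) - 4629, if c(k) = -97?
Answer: -1437655619877/319136014 ≈ -4504.8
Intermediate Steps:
(-29441/25906 + (16597/(-889) - 13965/c(73))) - 4629 = (-29441/25906 + (16597/(-889) - 13965/(-97))) - 4629 = (-29441*1/25906 + (16597*(-1/889) - 13965*(-1/97))) - 4629 = (-29441/25906 + (-2371/127 + 13965/97)) - 4629 = (-29441/25906 + 1543568/12319) - 4629 = 39624988929/319136014 - 4629 = -1437655619877/319136014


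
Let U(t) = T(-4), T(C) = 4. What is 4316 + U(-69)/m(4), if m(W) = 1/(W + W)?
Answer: 4348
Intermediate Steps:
m(W) = 1/(2*W)
U(t) = 4
4316 + U(-69)/m(4) = 4316 + 4/(((1/2)/4)) = 4316 + 4/(((1/2)*(1/4))) = 4316 + 4/(1/8) = 4316 + 4*8 = 4316 + 32 = 4348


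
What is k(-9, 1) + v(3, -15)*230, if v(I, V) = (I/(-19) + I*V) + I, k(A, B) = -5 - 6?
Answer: -184439/19 ≈ -9707.3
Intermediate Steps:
k(A, B) = -11
v(I, V) = 18*I/19 + I*V (v(I, V) = (-I/19 + I*V) + I = 18*I/19 + I*V)
k(-9, 1) + v(3, -15)*230 = -11 + ((1/19)*3*(18 + 19*(-15)))*230 = -11 + ((1/19)*3*(18 - 285))*230 = -11 + ((1/19)*3*(-267))*230 = -11 - 801/19*230 = -11 - 184230/19 = -184439/19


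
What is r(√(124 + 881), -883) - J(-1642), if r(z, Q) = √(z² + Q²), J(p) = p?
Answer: 1642 + √780694 ≈ 2525.6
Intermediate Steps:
r(z, Q) = √(Q² + z²)
r(√(124 + 881), -883) - J(-1642) = √((-883)² + (√(124 + 881))²) - 1*(-1642) = √(779689 + (√1005)²) + 1642 = √(779689 + 1005) + 1642 = √780694 + 1642 = 1642 + √780694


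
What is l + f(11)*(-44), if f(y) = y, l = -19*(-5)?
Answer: -389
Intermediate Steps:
l = 95
l + f(11)*(-44) = 95 + 11*(-44) = 95 - 484 = -389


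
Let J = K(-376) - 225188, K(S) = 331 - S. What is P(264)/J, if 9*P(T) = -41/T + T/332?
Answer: -14021/44269449048 ≈ -3.1672e-7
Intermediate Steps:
P(T) = -41/(9*T) + T/2988 (P(T) = (-41/T + T/332)/9 = -41/(9*T) + T/2988)
J = -224481 (J = (331 - 1*(-376)) - 225188 = (331 + 376) - 225188 = 707 - 225188 = -224481)
P(264)/J = ((1/2988)*(-13612 + 264²)/264)/(-224481) = ((1/2988)*(1/264)*(-13612 + 69696))*(-1/224481) = ((1/2988)*(1/264)*56084)*(-1/224481) = (14021/197208)*(-1/224481) = -14021/44269449048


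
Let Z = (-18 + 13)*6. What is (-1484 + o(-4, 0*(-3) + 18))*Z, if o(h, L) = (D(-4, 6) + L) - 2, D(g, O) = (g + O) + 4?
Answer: 43860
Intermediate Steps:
D(g, O) = 4 + O + g (D(g, O) = (O + g) + 4 = 4 + O + g)
Z = -30 (Z = -5*6 = -30)
o(h, L) = 4 + L (o(h, L) = ((4 + 6 - 4) + L) - 2 = (6 + L) - 2 = 4 + L)
(-1484 + o(-4, 0*(-3) + 18))*Z = (-1484 + (4 + (0*(-3) + 18)))*(-30) = (-1484 + (4 + (0 + 18)))*(-30) = (-1484 + (4 + 18))*(-30) = (-1484 + 22)*(-30) = -1462*(-30) = 43860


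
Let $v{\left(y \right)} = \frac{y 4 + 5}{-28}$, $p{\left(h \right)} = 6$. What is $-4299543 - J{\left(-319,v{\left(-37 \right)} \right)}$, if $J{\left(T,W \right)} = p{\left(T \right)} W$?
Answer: $- \frac{60194031}{14} \approx -4.2996 \cdot 10^{6}$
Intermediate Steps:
$v{\left(y \right)} = - \frac{5}{28} - \frac{y}{7}$ ($v{\left(y \right)} = \left(4 y + 5\right) \left(- \frac{1}{28}\right) = \left(5 + 4 y\right) \left(- \frac{1}{28}\right) = - \frac{5}{28} - \frac{y}{7}$)
$J{\left(T,W \right)} = 6 W$
$-4299543 - J{\left(-319,v{\left(-37 \right)} \right)} = -4299543 - 6 \left(- \frac{5}{28} - - \frac{37}{7}\right) = -4299543 - 6 \left(- \frac{5}{28} + \frac{37}{7}\right) = -4299543 - 6 \cdot \frac{143}{28} = -4299543 - \frac{429}{14} = - \frac{60194031}{14}$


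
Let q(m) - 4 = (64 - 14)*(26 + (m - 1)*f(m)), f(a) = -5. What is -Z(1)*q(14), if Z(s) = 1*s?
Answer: 1946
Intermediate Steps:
q(m) = 1554 - 250*m (q(m) = 4 + (64 - 14)*(26 + (m - 1)*(-5)) = 4 + 50*(26 + (-1 + m)*(-5)) = 4 + 50*(26 + (5 - 5*m)) = 4 + 50*(31 - 5*m) = 4 + (1550 - 250*m) = 1554 - 250*m)
Z(s) = s
-Z(1)*q(14) = -(1554 - 250*14) = -(1554 - 3500) = -(-1946) = -1*(-1946) = 1946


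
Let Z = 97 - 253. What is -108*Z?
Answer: 16848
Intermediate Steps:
Z = -156
-108*Z = -108*(-156) = 16848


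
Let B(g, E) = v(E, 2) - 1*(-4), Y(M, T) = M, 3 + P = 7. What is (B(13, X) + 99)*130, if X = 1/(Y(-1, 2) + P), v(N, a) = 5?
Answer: 14040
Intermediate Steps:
P = 4 (P = -3 + 7 = 4)
X = ⅓ (X = 1/(-1 + 4) = 1/3 = ⅓ ≈ 0.33333)
B(g, E) = 9 (B(g, E) = 5 - 1*(-4) = 5 + 4 = 9)
(B(13, X) + 99)*130 = (9 + 99)*130 = 108*130 = 14040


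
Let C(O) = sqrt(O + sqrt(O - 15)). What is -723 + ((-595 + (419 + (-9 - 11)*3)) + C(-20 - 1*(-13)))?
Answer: -959 + sqrt(-7 + I*sqrt(22)) ≈ -958.16 + 2.7772*I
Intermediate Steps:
C(O) = sqrt(O + sqrt(-15 + O))
-723 + ((-595 + (419 + (-9 - 11)*3)) + C(-20 - 1*(-13))) = -723 + ((-595 + (419 + (-9 - 11)*3)) + sqrt((-20 - 1*(-13)) + sqrt(-15 + (-20 - 1*(-13))))) = -723 + ((-595 + (419 - 20*3)) + sqrt((-20 + 13) + sqrt(-15 + (-20 + 13)))) = -723 + ((-595 + (419 - 60)) + sqrt(-7 + sqrt(-15 - 7))) = -723 + ((-595 + 359) + sqrt(-7 + sqrt(-22))) = -723 + (-236 + sqrt(-7 + I*sqrt(22))) = -959 + sqrt(-7 + I*sqrt(22))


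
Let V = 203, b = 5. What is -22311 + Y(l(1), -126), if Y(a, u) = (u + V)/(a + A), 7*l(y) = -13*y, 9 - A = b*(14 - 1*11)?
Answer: -111604/5 ≈ -22321.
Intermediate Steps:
A = -6 (A = 9 - 5*(14 - 1*11) = 9 - 5*(14 - 11) = 9 - 5*3 = 9 - 1*15 = 9 - 15 = -6)
l(y) = -13*y/7 (l(y) = (-13*y)/7 = -13*y/7)
Y(a, u) = (203 + u)/(-6 + a) (Y(a, u) = (u + 203)/(a - 6) = (203 + u)/(-6 + a))
-22311 + Y(l(1), -126) = -22311 + (203 - 126)/(-6 - 13/7*1) = -22311 + 77/(-6 - 13/7) = -22311 + 77/(-55/7) = -22311 - 7/55*77 = -22311 - 49/5 = -111604/5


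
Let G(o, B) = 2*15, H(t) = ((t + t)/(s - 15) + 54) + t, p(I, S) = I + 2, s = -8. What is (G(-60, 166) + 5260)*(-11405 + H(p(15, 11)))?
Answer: -59964680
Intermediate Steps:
p(I, S) = 2 + I
H(t) = 54 + 21*t/23 (H(t) = ((t + t)/(-8 - 15) + 54) + t = ((2*t)/(-23) + 54) + t = ((2*t)*(-1/23) + 54) + t = (-2*t/23 + 54) + t = (54 - 2*t/23) + t = 54 + 21*t/23)
G(o, B) = 30
(G(-60, 166) + 5260)*(-11405 + H(p(15, 11))) = (30 + 5260)*(-11405 + (54 + 21*(2 + 15)/23)) = 5290*(-11405 + (54 + (21/23)*17)) = 5290*(-11405 + (54 + 357/23)) = 5290*(-11405 + 1599/23) = 5290*(-260716/23) = -59964680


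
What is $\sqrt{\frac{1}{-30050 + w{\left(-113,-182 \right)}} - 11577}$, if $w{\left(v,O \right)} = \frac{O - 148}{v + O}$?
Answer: $\frac{i \sqrt{9096968364127067}}{886442} \approx 107.6 i$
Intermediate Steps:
$w{\left(v,O \right)} = \frac{-148 + O}{O + v}$
$\sqrt{\frac{1}{-30050 + w{\left(-113,-182 \right)}} - 11577} = \sqrt{\frac{1}{-30050 + \frac{-148 - 182}{-182 - 113}} - 11577} = \sqrt{\frac{1}{-30050 + \frac{1}{-295} \left(-330\right)} - 11577} = \sqrt{\frac{1}{-30050 - - \frac{66}{59}} - 11577} = \sqrt{\frac{1}{-30050 + \frac{66}{59}} - 11577} = \sqrt{\frac{1}{- \frac{1772884}{59}} - 11577} = \sqrt{- \frac{59}{1772884} - 11577} = \sqrt{- \frac{20524678127}{1772884}} = \frac{i \sqrt{9096968364127067}}{886442}$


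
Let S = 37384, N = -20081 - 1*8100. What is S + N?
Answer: 9203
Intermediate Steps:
N = -28181 (N = -20081 - 8100 = -28181)
S + N = 37384 - 28181 = 9203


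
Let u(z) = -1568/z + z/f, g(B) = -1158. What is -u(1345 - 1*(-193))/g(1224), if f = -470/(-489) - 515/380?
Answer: -21983081828/6521591397 ≈ -3.3708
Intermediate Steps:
f = -14647/37164 (f = -470*(-1/489) - 515*1/380 = 470/489 - 103/76 = -14647/37164 ≈ -0.39412)
u(z) = -1568/z - 37164*z/14647 (u(z) = -1568/z + z/(-14647/37164) = -1568/z + z*(-37164/14647) = -1568/z - 37164*z/14647)
-u(1345 - 1*(-193))/g(1224) = -(-1568/(1345 - 1*(-193)) - 37164*(1345 - 1*(-193))/14647)/(-1158) = -(-1568/(1345 + 193) - 37164*(1345 + 193)/14647)*(-1)/1158 = -(-1568/1538 - 37164/14647*1538)*(-1)/1158 = -(-1568*1/1538 - 57158232/14647)*(-1)/1158 = -(-784/769 - 57158232/14647)*(-1)/1158 = -(-43966163656)*(-1)/(11263543*1158) = -1*21983081828/6521591397 = -21983081828/6521591397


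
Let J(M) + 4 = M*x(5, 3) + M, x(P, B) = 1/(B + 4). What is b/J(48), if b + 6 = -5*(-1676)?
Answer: 29309/178 ≈ 164.66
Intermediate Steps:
x(P, B) = 1/(4 + B)
J(M) = -4 + 8*M/7 (J(M) = -4 + (M/(4 + 3) + M) = -4 + (M/7 + M) = -4 + 8*M/7)
b = 8374 (b = -6 - 5*(-1676) = -6 + 8380 = 8374)
b/J(48) = 8374/(-4 + (8/7)*48) = 8374/(-4 + 384/7) = 8374/(356/7) = 8374*(7/356) = 29309/178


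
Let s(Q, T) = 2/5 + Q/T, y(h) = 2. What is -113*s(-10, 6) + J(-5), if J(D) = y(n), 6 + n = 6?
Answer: 2177/15 ≈ 145.13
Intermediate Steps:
n = 0 (n = -6 + 6 = 0)
J(D) = 2
s(Q, T) = 2/5 + Q/T (s(Q, T) = 2*(1/5) + Q/T = 2/5 + Q/T)
-113*s(-10, 6) + J(-5) = -113*(2/5 - 10/6) + 2 = -113*(2/5 - 10*1/6) + 2 = -113*(2/5 - 5/3) + 2 = -113*(-19/15) + 2 = 2147/15 + 2 = 2177/15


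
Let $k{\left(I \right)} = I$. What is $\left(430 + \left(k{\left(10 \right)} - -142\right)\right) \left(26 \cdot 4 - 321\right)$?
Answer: $-126294$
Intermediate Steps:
$\left(430 + \left(k{\left(10 \right)} - -142\right)\right) \left(26 \cdot 4 - 321\right) = \left(430 + \left(10 - -142\right)\right) \left(26 \cdot 4 - 321\right) = \left(430 + \left(10 + 142\right)\right) \left(104 - 321\right) = \left(430 + 152\right) \left(-217\right) = 582 \left(-217\right) = -126294$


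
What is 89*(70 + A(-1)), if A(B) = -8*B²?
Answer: 5518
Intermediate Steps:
89*(70 + A(-1)) = 89*(70 - 8*(-1)²) = 89*(70 - 8*1) = 89*(70 - 8) = 89*62 = 5518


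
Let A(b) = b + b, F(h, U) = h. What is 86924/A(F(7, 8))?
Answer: 43462/7 ≈ 6208.9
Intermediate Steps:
A(b) = 2*b
86924/A(F(7, 8)) = 86924/((2*7)) = 86924/14 = 86924*(1/14) = 43462/7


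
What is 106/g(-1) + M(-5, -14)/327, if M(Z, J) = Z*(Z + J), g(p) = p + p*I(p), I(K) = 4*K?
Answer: 3883/109 ≈ 35.624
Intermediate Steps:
g(p) = p + 4*p**2 (g(p) = p + p*(4*p) = p + 4*p**2)
M(Z, J) = Z*(J + Z)
106/g(-1) + M(-5, -14)/327 = 106/((-(1 + 4*(-1)))) - 5*(-14 - 5)/327 = 106/((-(1 - 4))) - 5*(-19)*(1/327) = 106/((-1*(-3))) + 95*(1/327) = 106/3 + 95/327 = 3883/109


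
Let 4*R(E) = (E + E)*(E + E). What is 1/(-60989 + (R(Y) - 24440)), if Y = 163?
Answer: -1/58860 ≈ -1.6989e-5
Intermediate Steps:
R(E) = E² (R(E) = ((E + E)*(E + E))/4 = ((2*E)*(2*E))/4 = (4*E²)/4 = E²)
1/(-60989 + (R(Y) - 24440)) = 1/(-60989 + (163² - 24440)) = 1/(-60989 + (26569 - 24440)) = 1/(-60989 + 2129) = 1/(-58860) = -1/58860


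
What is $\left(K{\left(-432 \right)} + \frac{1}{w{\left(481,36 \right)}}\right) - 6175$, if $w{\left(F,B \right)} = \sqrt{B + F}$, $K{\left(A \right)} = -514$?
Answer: $-6689 + \frac{\sqrt{517}}{517} \approx -6689.0$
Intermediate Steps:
$\left(K{\left(-432 \right)} + \frac{1}{w{\left(481,36 \right)}}\right) - 6175 = \left(-514 + \frac{1}{\sqrt{36 + 481}}\right) - 6175 = \left(-514 + \frac{1}{\sqrt{517}}\right) - 6175 = \left(-514 + \frac{\sqrt{517}}{517}\right) - 6175 = -6689 + \frac{\sqrt{517}}{517}$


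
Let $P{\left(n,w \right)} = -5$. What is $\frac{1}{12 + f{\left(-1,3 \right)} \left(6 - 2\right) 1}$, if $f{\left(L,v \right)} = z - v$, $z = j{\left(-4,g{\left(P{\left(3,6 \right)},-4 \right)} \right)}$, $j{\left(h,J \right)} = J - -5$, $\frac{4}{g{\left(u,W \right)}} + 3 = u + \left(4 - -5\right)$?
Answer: $\frac{1}{36} \approx 0.027778$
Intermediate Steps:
$g{\left(u,W \right)} = \frac{4}{6 + u}$ ($g{\left(u,W \right)} = \frac{4}{-3 + \left(u + \left(4 - -5\right)\right)} = \frac{4}{-3 + \left(u + \left(4 + 5\right)\right)} = \frac{4}{-3 + \left(u + 9\right)} = \frac{4}{-3 + \left(9 + u\right)} = \frac{4}{6 + u}$)
$j{\left(h,J \right)} = 5 + J$ ($j{\left(h,J \right)} = J + 5 = 5 + J$)
$z = 9$ ($z = 5 + \frac{4}{6 - 5} = 5 + \frac{4}{1} = 5 + 4 \cdot 1 = 5 + 4 = 9$)
$f{\left(L,v \right)} = 9 - v$
$\frac{1}{12 + f{\left(-1,3 \right)} \left(6 - 2\right) 1} = \frac{1}{12 + \left(9 - 3\right) \left(6 - 2\right) 1} = \frac{1}{12 + 6 \cdot 4 \cdot 1} = \frac{1}{12 + 6 \cdot 4} = \frac{1}{12 + 24} = \frac{1}{36}$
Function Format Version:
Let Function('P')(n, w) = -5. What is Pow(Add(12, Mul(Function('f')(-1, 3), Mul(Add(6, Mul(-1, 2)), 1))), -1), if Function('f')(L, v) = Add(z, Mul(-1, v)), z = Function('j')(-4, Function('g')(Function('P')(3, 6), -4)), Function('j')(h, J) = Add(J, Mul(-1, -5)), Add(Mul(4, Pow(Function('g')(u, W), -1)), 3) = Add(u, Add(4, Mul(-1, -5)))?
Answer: Rational(1, 36) ≈ 0.027778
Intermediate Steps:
Function('g')(u, W) = Mul(4, Pow(Add(6, u), -1)) (Function('g')(u, W) = Mul(4, Pow(Add(-3, Add(u, Add(4, Mul(-1, -5)))), -1)) = Mul(4, Pow(Add(-3, Add(u, Add(4, 5))), -1)) = Mul(4, Pow(Add(-3, Add(u, 9)), -1)) = Mul(4, Pow(Add(-3, Add(9, u)), -1)) = Mul(4, Pow(Add(6, u), -1)))
Function('j')(h, J) = Add(5, J) (Function('j')(h, J) = Add(J, 5) = Add(5, J))
z = 9 (z = Add(5, Mul(4, Pow(Add(6, -5), -1))) = Add(5, Mul(4, Pow(1, -1))) = Add(5, Mul(4, 1)) = Add(5, 4) = 9)
Function('f')(L, v) = Add(9, Mul(-1, v))
Pow(Add(12, Mul(Function('f')(-1, 3), Mul(Add(6, Mul(-1, 2)), 1))), -1) = Pow(Add(12, Mul(Add(9, Mul(-1, 3)), Mul(Add(6, Mul(-1, 2)), 1))), -1) = Pow(Add(12, Mul(Add(9, -3), Mul(Add(6, -2), 1))), -1) = Pow(Add(12, Mul(6, Mul(4, 1))), -1) = Pow(Add(12, Mul(6, 4)), -1) = Pow(Add(12, 24), -1) = Pow(36, -1) = Rational(1, 36)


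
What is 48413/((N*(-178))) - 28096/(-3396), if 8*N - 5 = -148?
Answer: 253804996/10805223 ≈ 23.489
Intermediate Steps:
N = -143/8 (N = 5/8 + (⅛)*(-148) = 5/8 - 37/2 = -143/8 ≈ -17.875)
48413/((N*(-178))) - 28096/(-3396) = 48413/((-143/8*(-178))) - 28096/(-3396) = 48413/(12727/4) - 28096*(-1/3396) = 48413*(4/12727) + 7024/849 = 193652/12727 + 7024/849 = 253804996/10805223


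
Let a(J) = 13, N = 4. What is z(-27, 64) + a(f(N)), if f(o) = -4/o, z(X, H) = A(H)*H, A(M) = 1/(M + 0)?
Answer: 14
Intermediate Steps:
A(M) = 1/M
z(X, H) = 1 (z(X, H) = H/H = 1)
z(-27, 64) + a(f(N)) = 1 + 13 = 14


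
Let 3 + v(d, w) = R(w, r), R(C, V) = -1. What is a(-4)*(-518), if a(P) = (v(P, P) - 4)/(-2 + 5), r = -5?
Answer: 4144/3 ≈ 1381.3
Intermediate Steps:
v(d, w) = -4 (v(d, w) = -3 - 1 = -4)
a(P) = -8/3 (a(P) = (-4 - 4)/(-2 + 5) = -8/3)
a(-4)*(-518) = -8/3*(-518) = 4144/3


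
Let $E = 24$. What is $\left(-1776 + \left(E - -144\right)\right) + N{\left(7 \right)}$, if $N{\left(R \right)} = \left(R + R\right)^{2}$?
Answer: $-1412$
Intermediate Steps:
$N{\left(R \right)} = 4 R^{2}$ ($N{\left(R \right)} = \left(2 R\right)^{2} = 4 R^{2}$)
$\left(-1776 + \left(E - -144\right)\right) + N{\left(7 \right)} = \left(-1776 + \left(24 - -144\right)\right) + 4 \cdot 7^{2} = \left(-1776 + \left(24 + 144\right)\right) + 4 \cdot 49 = \left(-1776 + 168\right) + 196 = -1608 + 196 = -1412$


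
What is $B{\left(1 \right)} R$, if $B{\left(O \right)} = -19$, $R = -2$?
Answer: $38$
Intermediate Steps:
$B{\left(1 \right)} R = \left(-19\right) \left(-2\right) = 38$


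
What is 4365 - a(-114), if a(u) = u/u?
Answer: 4364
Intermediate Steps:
a(u) = 1
4365 - a(-114) = 4365 - 1*1 = 4365 - 1 = 4364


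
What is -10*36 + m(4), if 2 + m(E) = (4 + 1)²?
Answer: -337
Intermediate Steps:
m(E) = 23 (m(E) = -2 + (4 + 1)² = -2 + 5² = -2 + 25 = 23)
-10*36 + m(4) = -10*36 + 23 = -360 + 23 = -337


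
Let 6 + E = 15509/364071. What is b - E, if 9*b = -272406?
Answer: -3672429799/121357 ≈ -30261.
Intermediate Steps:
b = -90802/3 (b = (1/9)*(-272406) = -90802/3 ≈ -30267.)
E = -2168917/364071 (E = -6 + 15509/364071 = -2168917/364071 ≈ -5.9574)
b - E = -90802/3 - 1*(-2168917/364071) = -90802/3 + 2168917/364071 = -3672429799/121357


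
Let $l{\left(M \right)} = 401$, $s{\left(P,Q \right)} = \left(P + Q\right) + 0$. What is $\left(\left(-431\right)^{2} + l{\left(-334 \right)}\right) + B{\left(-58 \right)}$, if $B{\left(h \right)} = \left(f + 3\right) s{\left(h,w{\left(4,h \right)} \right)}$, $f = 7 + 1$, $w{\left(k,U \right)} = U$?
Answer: $184886$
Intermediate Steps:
$s{\left(P,Q \right)} = P + Q$
$f = 8$
$B{\left(h \right)} = 22 h$ ($B{\left(h \right)} = \left(8 + 3\right) \left(h + h\right) = 11 \cdot 2 h = 22 h$)
$\left(\left(-431\right)^{2} + l{\left(-334 \right)}\right) + B{\left(-58 \right)} = \left(\left(-431\right)^{2} + 401\right) + 22 \left(-58\right) = \left(185761 + 401\right) - 1276 = 186162 - 1276 = 184886$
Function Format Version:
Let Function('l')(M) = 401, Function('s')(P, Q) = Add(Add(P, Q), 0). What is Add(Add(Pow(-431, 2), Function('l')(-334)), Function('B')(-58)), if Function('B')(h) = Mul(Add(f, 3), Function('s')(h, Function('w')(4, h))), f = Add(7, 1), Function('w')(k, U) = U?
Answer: 184886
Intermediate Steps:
Function('s')(P, Q) = Add(P, Q)
f = 8
Function('B')(h) = Mul(22, h) (Function('B')(h) = Mul(Add(8, 3), Add(h, h)) = Mul(11, Mul(2, h)) = Mul(22, h))
Add(Add(Pow(-431, 2), Function('l')(-334)), Function('B')(-58)) = Add(Add(Pow(-431, 2), 401), Mul(22, -58)) = Add(Add(185761, 401), -1276) = Add(186162, -1276) = 184886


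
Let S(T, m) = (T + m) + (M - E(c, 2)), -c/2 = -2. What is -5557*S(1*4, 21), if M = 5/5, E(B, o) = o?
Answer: -133368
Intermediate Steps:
c = 4 (c = -2*(-2) = 4)
M = 1 (M = 5*(1/5) = 1)
S(T, m) = -1 + T + m (S(T, m) = (T + m) + (1 - 1*2) = (T + m) + (1 - 2) = (T + m) - 1 = -1 + T + m)
-5557*S(1*4, 21) = -5557*(-1 + 1*4 + 21) = -5557*(-1 + 4 + 21) = -5557*24 = -133368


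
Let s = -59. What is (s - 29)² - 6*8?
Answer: 7696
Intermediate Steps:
(s - 29)² - 6*8 = (-59 - 29)² - 6*8 = (-88)² - 48 = 7744 - 48 = 7696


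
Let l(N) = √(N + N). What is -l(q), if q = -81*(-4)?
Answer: -18*√2 ≈ -25.456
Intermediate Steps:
q = 324
l(N) = √2*√N (l(N) = √(2*N) = √2*√N)
-l(q) = -√2*√324 = -√2*18 = -18*√2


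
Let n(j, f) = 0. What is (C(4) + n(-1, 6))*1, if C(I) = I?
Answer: 4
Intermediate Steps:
(C(4) + n(-1, 6))*1 = (4 + 0)*1 = 4*1 = 4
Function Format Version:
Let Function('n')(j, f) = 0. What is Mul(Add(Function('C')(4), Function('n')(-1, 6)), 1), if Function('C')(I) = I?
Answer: 4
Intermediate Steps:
Mul(Add(Function('C')(4), Function('n')(-1, 6)), 1) = Mul(Add(4, 0), 1) = Mul(4, 1) = 4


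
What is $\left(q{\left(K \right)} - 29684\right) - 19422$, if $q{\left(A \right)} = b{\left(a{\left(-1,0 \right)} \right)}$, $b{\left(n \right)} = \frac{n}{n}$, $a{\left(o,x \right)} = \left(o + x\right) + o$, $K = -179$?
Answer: $-49105$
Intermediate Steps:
$a{\left(o,x \right)} = x + 2 o$
$b{\left(n \right)} = 1$
$q{\left(A \right)} = 1$
$\left(q{\left(K \right)} - 29684\right) - 19422 = \left(1 - 29684\right) - 19422 = -29683 - 19422 = -49105$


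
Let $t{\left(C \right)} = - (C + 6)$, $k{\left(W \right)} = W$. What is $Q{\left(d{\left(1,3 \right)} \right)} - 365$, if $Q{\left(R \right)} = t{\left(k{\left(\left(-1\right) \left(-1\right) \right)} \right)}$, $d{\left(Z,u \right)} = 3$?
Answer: $-372$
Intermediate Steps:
$t{\left(C \right)} = -6 - C$ ($t{\left(C \right)} = - (6 + C) = -6 - C$)
$Q{\left(R \right)} = -7$ ($Q{\left(R \right)} = -6 - \left(-1\right) \left(-1\right) = -6 - 1 = -7$)
$Q{\left(d{\left(1,3 \right)} \right)} - 365 = -7 - 365 = -372$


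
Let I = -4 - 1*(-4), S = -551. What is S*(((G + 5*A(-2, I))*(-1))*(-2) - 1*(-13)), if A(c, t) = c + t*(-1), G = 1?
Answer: 2755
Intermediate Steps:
I = 0 (I = -4 + 4 = 0)
A(c, t) = c - t
S*(((G + 5*A(-2, I))*(-1))*(-2) - 1*(-13)) = -551*(((1 + 5*(-2 - 1*0))*(-1))*(-2) - 1*(-13)) = -551*(((1 + 5*(-2 + 0))*(-1))*(-2) + 13) = -551*(((1 + 5*(-2))*(-1))*(-2) + 13) = -551*(((1 - 10)*(-1))*(-2) + 13) = -551*(-9*(-1)*(-2) + 13) = -551*(9*(-2) + 13) = -551*(-18 + 13) = -551*(-5) = 2755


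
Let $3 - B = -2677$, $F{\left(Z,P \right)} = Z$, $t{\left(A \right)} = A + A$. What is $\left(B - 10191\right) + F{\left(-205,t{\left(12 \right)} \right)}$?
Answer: $-7716$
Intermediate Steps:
$t{\left(A \right)} = 2 A$
$B = 2680$ ($B = 3 - -2677 = 3 + 2677 = 2680$)
$\left(B - 10191\right) + F{\left(-205,t{\left(12 \right)} \right)} = \left(2680 - 10191\right) - 205 = -7511 - 205 = -7716$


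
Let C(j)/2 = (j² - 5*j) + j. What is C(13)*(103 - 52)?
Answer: 11934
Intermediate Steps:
C(j) = -8*j + 2*j² (C(j) = 2*((j² - 5*j) + j) = 2*(j² - 4*j) = -8*j + 2*j²)
C(13)*(103 - 52) = (2*13*(-4 + 13))*(103 - 52) = (2*13*9)*51 = 234*51 = 11934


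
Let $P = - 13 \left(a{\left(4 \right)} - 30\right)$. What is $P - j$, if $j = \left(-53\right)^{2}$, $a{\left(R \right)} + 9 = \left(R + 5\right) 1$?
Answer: $-2419$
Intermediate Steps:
$a{\left(R \right)} = -4 + R$ ($a{\left(R \right)} = -9 + \left(R + 5\right) 1 = -9 + \left(5 + R\right) 1 = -9 + \left(5 + R\right) = -4 + R$)
$P = 390$ ($P = - 13 \left(\left(-4 + 4\right) - 30\right) = - 13 \left(0 - 30\right) = \left(-13\right) \left(-30\right) = 390$)
$j = 2809$
$P - j = 390 - 2809 = -2419$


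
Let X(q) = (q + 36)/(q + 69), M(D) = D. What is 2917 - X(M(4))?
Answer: 212901/73 ≈ 2916.5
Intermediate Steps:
X(q) = (36 + q)/(69 + q)
2917 - X(M(4)) = 2917 - (36 + 4)/(69 + 4) = 2917 - 40/73 = 212901/73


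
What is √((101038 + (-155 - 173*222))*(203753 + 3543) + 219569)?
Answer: √12951451761 ≈ 1.1380e+5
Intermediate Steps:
√((101038 + (-155 - 173*222))*(203753 + 3543) + 219569) = √((101038 + (-155 - 38406))*207296 + 219569) = √((101038 - 38561)*207296 + 219569) = √(62477*207296 + 219569) = √(12951232192 + 219569) = √12951451761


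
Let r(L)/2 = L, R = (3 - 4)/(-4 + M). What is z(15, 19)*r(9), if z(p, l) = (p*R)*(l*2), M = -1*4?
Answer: 2565/2 ≈ 1282.5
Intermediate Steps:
M = -4
R = ⅛ (R = (3 - 4)/(-4 - 4) = -1/(-8) = -1*(-⅛) = ⅛ ≈ 0.12500)
r(L) = 2*L
z(p, l) = l*p/4 (z(p, l) = (p*(⅛))*(l*2) = (p/8)*(2*l) = l*p/4)
z(15, 19)*r(9) = ((¼)*19*15)*(2*9) = (285/4)*18 = 2565/2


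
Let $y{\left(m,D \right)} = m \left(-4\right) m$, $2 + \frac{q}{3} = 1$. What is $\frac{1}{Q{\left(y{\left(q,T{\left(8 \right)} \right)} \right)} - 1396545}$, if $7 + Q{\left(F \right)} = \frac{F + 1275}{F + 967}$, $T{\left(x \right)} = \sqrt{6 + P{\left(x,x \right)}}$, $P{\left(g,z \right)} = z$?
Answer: $- \frac{133}{185741239} \approx -7.1605 \cdot 10^{-7}$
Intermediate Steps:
$q = -3$ ($q = -6 + 3 \cdot 1 = -6 + 3 = -3$)
$T{\left(x \right)} = \sqrt{6 + x}$
$y{\left(m,D \right)} = - 4 m^{2}$ ($y{\left(m,D \right)} = - 4 m m = - 4 m^{2}$)
$Q{\left(F \right)} = -7 + \frac{1275 + F}{967 + F}$ ($Q{\left(F \right)} = -7 + \frac{F + 1275}{F + 967} = -7 + \frac{1275 + F}{967 + F}$)
$\frac{1}{Q{\left(y{\left(q,T{\left(8 \right)} \right)} \right)} - 1396545} = \frac{1}{\frac{2 \left(-2747 - 3 \left(- 4 \left(-3\right)^{2}\right)\right)}{967 - 4 \left(-3\right)^{2}} - 1396545} = \frac{1}{\frac{2 \left(-2747 - 3 \left(\left(-4\right) 9\right)\right)}{967 - 36} - 1396545} = \frac{1}{\frac{2 \left(-2747 - -108\right)}{967 - 36} - 1396545} = \frac{1}{\frac{2 \left(-2747 + 108\right)}{931} - 1396545} = \frac{1}{2 \cdot \frac{1}{931} \left(-2639\right) - 1396545} = \frac{1}{- \frac{754}{133} - 1396545} = \frac{1}{- \frac{185741239}{133}} = - \frac{133}{185741239}$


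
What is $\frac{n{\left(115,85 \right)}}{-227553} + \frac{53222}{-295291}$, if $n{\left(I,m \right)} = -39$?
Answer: $- \frac{4033103139}{22398117641} \approx -0.18006$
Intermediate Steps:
$\frac{n{\left(115,85 \right)}}{-227553} + \frac{53222}{-295291} = - \frac{39}{-227553} + \frac{53222}{-295291} = \left(-39\right) \left(- \frac{1}{227553}\right) + 53222 \left(- \frac{1}{295291}\right) = \frac{13}{75851} - \frac{53222}{295291} = - \frac{4033103139}{22398117641}$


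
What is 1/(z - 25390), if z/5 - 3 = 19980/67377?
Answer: -607/15401725 ≈ -3.9411e-5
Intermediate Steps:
z = 10005/607 (z = 15 + 5*(19980/67377) = 15 + 5*(19980*(1/67377)) = 15 + 5*(180/607) = 15 + 900/607 = 10005/607 ≈ 16.483)
1/(z - 25390) = 1/(10005/607 - 25390) = 1/(-15401725/607) = -607/15401725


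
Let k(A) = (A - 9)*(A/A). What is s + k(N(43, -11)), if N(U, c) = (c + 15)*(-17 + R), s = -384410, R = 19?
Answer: -384411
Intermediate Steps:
N(U, c) = 30 + 2*c (N(U, c) = (c + 15)*(-17 + 19) = (15 + c)*2 = 30 + 2*c)
k(A) = -9 + A (k(A) = (-9 + A)*1 = -9 + A)
s + k(N(43, -11)) = -384410 + (-9 + (30 + 2*(-11))) = -384410 + (-9 + (30 - 22)) = -384410 + (-9 + 8) = -384410 - 1 = -384411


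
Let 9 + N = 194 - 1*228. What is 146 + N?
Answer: 103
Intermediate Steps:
N = -43 (N = -9 + (194 - 1*228) = -9 + (194 - 228) = -9 - 34 = -43)
146 + N = 146 - 43 = 103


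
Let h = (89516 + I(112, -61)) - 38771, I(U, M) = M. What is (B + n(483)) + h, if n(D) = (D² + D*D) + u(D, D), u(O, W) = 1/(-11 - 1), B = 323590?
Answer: 10090223/12 ≈ 8.4085e+5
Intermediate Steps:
u(O, W) = -1/12 (u(O, W) = 1/(-12) = -1/12)
n(D) = -1/12 + 2*D² (n(D) = (D² + D*D) - 1/12 = (D² + D²) - 1/12 = 2*D² - 1/12 = -1/12 + 2*D²)
h = 50684 (h = (89516 - 61) - 38771 = 89455 - 38771 = 50684)
(B + n(483)) + h = (323590 + (-1/12 + 2*483²)) + 50684 = (323590 + (-1/12 + 2*233289)) + 50684 = (323590 + (-1/12 + 466578)) + 50684 = (323590 + 5598935/12) + 50684 = 9482015/12 + 50684 = 10090223/12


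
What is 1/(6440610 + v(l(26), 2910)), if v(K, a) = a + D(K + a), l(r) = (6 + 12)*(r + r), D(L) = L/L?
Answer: 1/6443521 ≈ 1.5519e-7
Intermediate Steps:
D(L) = 1
l(r) = 36*r (l(r) = 18*(2*r) = 36*r)
v(K, a) = 1 + a (v(K, a) = a + 1 = 1 + a)
1/(6440610 + v(l(26), 2910)) = 1/(6440610 + (1 + 2910)) = 1/(6440610 + 2911) = 1/6443521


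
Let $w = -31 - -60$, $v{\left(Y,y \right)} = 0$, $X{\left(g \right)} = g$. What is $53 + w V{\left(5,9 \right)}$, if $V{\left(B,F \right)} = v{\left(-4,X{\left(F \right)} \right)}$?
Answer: $53$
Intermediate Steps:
$V{\left(B,F \right)} = 0$
$w = 29$ ($w = -31 + 60 = 29$)
$53 + w V{\left(5,9 \right)} = 53 + 29 \cdot 0 = 53 + 0 = 53$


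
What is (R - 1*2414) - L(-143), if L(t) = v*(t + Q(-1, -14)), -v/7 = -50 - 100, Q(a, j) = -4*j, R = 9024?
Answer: 97960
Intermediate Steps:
v = 1050 (v = -7*(-50 - 100) = -7*(-150) = 1050)
L(t) = 58800 + 1050*t (L(t) = 1050*(t - 4*(-14)) = 1050*(t + 56) = 1050*(56 + t) = 58800 + 1050*t)
(R - 1*2414) - L(-143) = (9024 - 1*2414) - (58800 + 1050*(-143)) = (9024 - 2414) - (58800 - 150150) = 6610 - 1*(-91350) = 6610 + 91350 = 97960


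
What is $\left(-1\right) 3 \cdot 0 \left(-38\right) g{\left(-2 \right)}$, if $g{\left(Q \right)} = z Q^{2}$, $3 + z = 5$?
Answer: $0$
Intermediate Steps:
$z = 2$ ($z = -3 + 5 = 2$)
$g{\left(Q \right)} = 2 Q^{2}$
$\left(-1\right) 3 \cdot 0 \left(-38\right) g{\left(-2 \right)} = \left(-1\right) 3 \cdot 0 \left(-38\right) 2 \left(-2\right)^{2} = \left(-3\right) 0 \left(-38\right) 2 \cdot 4 = 0 \left(-38\right) 8 = 0 \cdot 8 = 0$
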